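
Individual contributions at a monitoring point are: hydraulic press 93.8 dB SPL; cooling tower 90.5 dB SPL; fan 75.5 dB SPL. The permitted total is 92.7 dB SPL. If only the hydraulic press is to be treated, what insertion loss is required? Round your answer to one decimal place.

5.3 dB

Fixed contribution from the other sources: Σ 10^(L/10) = 10^(90.5/10) + 10^(75.5/10) = 1.157e+09 (90.64 dB SPL).
To meet 92.7 dB SPL overall, the treated hydraulic press may contribute at most 10^(92.7/10) − 1.157e+09 = 7.046e+08, i.e. 88.48 dB SPL.
So the hydraulic press must be reduced from 93.8 to 88.48 dB SPL: IL = 5.32 dB.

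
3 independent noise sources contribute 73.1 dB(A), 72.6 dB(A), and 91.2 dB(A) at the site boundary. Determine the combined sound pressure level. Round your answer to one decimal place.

Incoherent sources combine by intensity addition: L_total = 10·log₁₀(Σ 10^(L_i/10)).
Σ 10^(L/10) = 10^(73.1/10) + 10^(72.6/10) + 10^(91.2/10) = 1.357e+09.
L_total = 10·log₁₀(1.357e+09) = 91.33 dB(A).

91.3 dB(A)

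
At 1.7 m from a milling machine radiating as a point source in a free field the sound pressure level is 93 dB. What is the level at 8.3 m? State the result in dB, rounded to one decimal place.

Spherical spreading from a point source gives a 20·log₁₀(r₂/r₁) drop.
L₂ = 93 − 20·log₁₀(8.3/1.7) = 93 − 13.773 = 79.23 dB.

79.2 dB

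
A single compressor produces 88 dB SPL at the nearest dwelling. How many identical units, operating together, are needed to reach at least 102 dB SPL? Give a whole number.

26

Need L₁ + 10·log₁₀ N ≥ 102, i.e. log₁₀ N ≥ 1.40.
N ≥ 10^(14.0/10) = 25.119, so N = 26.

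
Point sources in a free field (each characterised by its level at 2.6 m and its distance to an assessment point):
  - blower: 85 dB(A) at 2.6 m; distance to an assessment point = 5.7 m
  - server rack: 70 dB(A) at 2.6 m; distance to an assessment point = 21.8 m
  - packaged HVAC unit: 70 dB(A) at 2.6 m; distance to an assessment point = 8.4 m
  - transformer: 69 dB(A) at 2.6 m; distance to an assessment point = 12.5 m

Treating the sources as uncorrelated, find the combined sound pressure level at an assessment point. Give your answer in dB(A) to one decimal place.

78.3 dB(A)

Apply inverse-square spreading to bring every level to the receiver, then sum 10^(L/10).
blower: 85 − 20·log₁₀(5.7/2.6) = 85 − 6.82 = 78.18 dB(A).
server rack: 70 − 20·log₁₀(21.8/2.6) = 70 − 18.47 = 51.53 dB(A).
packaged HVAC unit: 70 − 20·log₁₀(8.4/2.6) = 70 − 10.19 = 59.81 dB(A).
transformer: 69 − 20·log₁₀(12.5/2.6) = 69 − 13.64 = 55.36 dB(A).
Σ 10^(L/10) = 6.724e+07 → L_total = 10·log₁₀(6.724e+07) = 78.28 dB(A).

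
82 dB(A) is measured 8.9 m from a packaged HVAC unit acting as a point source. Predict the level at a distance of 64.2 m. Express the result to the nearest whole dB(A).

65 dB(A)

For a point source, L₂ = L₁ − 20·log₁₀(r₂/r₁).
L₂ = 82 − 20·log₁₀(64.2/8.9) = 82 − 17.163 = 64.84 dB(A).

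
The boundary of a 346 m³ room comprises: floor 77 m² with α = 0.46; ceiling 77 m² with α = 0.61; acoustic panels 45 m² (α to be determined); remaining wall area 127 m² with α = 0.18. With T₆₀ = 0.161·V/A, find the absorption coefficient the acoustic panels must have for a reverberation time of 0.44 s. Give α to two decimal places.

0.47

From T₆₀ = 0.161·V/A, the target T₆₀ = 0.44 s needs A = 0.161·346/0.44 = 126.60 m².
Absorption from the other surfaces = 77·0.46 + 77·0.61 + 127·0.18 = 105.25 m², so the acoustic panels must supply 21.35 m² over 45 m².
α = 21.35/45 = 0.475.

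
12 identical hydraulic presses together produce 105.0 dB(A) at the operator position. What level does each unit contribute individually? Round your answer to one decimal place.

Dividing the total intensity by 12 lowers the level by 10·log₁₀ 12 = 10.792 dB: L₁ = 105.0 − 10.792.

94.2 dB(A)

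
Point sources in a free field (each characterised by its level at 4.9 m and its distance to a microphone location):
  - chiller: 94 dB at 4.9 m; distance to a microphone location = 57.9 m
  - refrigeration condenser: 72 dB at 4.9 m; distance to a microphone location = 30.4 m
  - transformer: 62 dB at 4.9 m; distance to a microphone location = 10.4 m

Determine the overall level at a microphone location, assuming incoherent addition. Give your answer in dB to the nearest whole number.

Apply inverse-square spreading to bring every level to the receiver, then sum 10^(L/10).
chiller: 94 − 20·log₁₀(57.9/4.9) = 94 − 21.45 = 72.55 dB.
refrigeration condenser: 72 − 20·log₁₀(30.4/4.9) = 72 − 15.85 = 56.15 dB.
transformer: 62 − 20·log₁₀(10.4/4.9) = 62 − 6.54 = 55.46 dB.
Σ 10^(L/10) = 1.875e+07 → L_total = 10·log₁₀(1.875e+07) = 72.73 dB.

73 dB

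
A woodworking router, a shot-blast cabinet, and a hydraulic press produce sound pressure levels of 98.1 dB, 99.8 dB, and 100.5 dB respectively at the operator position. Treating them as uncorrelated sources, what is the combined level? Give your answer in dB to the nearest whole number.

104 dB

Incoherent sources combine by intensity addition: L_total = 10·log₁₀(Σ 10^(L_i/10)).
Σ 10^(L/10) = 10^(98.1/10) + 10^(99.8/10) + 10^(100.5/10) = 2.723e+10.
L_total = 10·log₁₀(2.723e+10) = 104.35 dB.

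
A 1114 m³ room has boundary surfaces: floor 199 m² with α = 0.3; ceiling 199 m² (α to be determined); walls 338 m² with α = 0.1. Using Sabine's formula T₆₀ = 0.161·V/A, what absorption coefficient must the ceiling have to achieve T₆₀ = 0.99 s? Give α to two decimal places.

0.44

Required total absorption A = 0.161·1114/0.99 = 181.17 m².
Absorption from the other surfaces = 199·0.3 + 338·0.1 = 93.50 m², so the ceiling must supply 87.67 m² over 199 m².
α = 87.67/199 = 0.441.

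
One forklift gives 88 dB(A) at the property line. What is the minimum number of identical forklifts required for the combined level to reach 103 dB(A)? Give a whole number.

N identical sources give L₁ + 10·log₁₀ N, so require 10·log₁₀ N ≥ 103 − 88 = 15.0 dB.
N ≥ 10^(15.0/10) = 31.623, so N = 32.

32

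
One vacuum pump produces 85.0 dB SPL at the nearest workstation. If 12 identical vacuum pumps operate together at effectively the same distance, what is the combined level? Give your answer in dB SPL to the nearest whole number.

N identical incoherent sources raise the level by 10·log₁₀ N.
L_total = 85.0 + 10·log₁₀(12) = 85.0 + 10.792 = 95.79 dB SPL.

96 dB SPL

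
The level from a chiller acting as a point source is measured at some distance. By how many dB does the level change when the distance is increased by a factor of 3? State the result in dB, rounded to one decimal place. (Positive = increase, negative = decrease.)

-9.5 dB

A point source loses 6 dB per doubling of distance; generally ΔL = −20·log₁₀(r₂/r₁).
ΔL = −20·log₁₀(3) = -9.54 dB.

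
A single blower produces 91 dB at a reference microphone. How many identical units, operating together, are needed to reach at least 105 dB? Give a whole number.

26

The shortfall is 105 − 91 = 14.0 dB, and N units add 10·log₁₀ N, so need 10·log₁₀ N ≥ 14.0.
N ≥ 10^(14.0/10) = 25.119, so N = 26.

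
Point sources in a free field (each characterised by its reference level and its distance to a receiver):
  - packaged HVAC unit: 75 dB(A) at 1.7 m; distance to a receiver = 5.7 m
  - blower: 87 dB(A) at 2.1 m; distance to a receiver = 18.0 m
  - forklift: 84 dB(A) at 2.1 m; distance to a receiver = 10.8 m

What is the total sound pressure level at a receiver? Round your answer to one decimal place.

Apply inverse-square spreading to bring every level to the receiver, then sum 10^(L/10).
packaged HVAC unit: 75 − 20·log₁₀(5.7/1.7) = 75 − 10.51 = 64.49 dB(A).
blower: 87 − 20·log₁₀(18.0/2.1) = 87 − 18.66 = 68.34 dB(A).
forklift: 84 − 20·log₁₀(10.8/2.1) = 84 − 14.22 = 69.78 dB(A).
Σ 10^(L/10) = 1.913e+07 → L_total = 10·log₁₀(1.913e+07) = 72.82 dB(A).

72.8 dB(A)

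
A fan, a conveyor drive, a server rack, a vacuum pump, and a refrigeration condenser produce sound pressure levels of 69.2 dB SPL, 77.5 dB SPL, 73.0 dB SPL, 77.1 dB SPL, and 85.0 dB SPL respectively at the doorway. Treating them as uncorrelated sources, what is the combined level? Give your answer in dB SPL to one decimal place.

For uncorrelated sources the intensities add, so convert each level to linear form, sum, and take 10·log₁₀ of the total.
Σ 10^(L/10) = 10^(69.2/10) + 10^(77.5/10) + 10^(73.0/10) + 10^(77.1/10) + 10^(85.0/10) = 4.520e+08.
L_total = 10·log₁₀(4.520e+08) = 86.55 dB SPL.

86.6 dB SPL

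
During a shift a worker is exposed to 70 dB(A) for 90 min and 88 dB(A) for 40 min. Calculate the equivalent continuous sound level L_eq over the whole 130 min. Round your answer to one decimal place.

83.0 dB(A)

L_eq = 10·log₁₀[(1/T)·Σ tᵢ·10^(Lᵢ/10)] with T = 130 min.
Σ tᵢ·10^(Lᵢ/10) = 90·10^(70/10) + 40·10^(88/10) = 2.614e+10.
L_eq = 10·log₁₀(2.614e+10/130) = 83.03 dB(A).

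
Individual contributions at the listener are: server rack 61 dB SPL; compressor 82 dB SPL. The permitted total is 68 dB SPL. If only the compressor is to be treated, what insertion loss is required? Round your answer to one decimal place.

15.0 dB

Fixed contribution from the other source: Σ 10^(L/10) = 10^(61/10) = 1.259e+06 (61.00 dB SPL).
The limit corresponds to 10^(68/10) = 6.310e+06; subtracting the fixed part leaves 5.051e+06 for the compressor, i.e. 67.03 dB SPL.
So the compressor must be reduced from 82 to 67.03 dB SPL: IL = 14.97 dB.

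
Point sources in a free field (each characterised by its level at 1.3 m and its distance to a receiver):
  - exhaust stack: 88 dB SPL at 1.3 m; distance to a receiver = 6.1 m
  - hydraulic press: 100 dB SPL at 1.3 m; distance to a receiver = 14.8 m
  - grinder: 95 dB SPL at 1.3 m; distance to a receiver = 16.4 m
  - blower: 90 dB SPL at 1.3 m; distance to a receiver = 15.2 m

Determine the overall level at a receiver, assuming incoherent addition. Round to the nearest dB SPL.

81 dB SPL

Apply inverse-square spreading to bring every level to the receiver, then sum 10^(L/10).
exhaust stack: 88 − 20·log₁₀(6.1/1.3) = 88 − 13.43 = 74.57 dB SPL.
hydraulic press: 100 − 20·log₁₀(14.8/1.3) = 100 − 21.13 = 78.87 dB SPL.
grinder: 95 − 20·log₁₀(16.4/1.3) = 95 − 22.02 = 72.98 dB SPL.
blower: 90 − 20·log₁₀(15.2/1.3) = 90 − 21.36 = 68.64 dB SPL.
Σ 10^(L/10) = 1.330e+08 → L_total = 10·log₁₀(1.330e+08) = 81.24 dB SPL.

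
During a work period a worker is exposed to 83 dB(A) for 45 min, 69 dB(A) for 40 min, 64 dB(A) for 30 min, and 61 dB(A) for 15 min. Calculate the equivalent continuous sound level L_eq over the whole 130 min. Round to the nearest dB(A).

79 dB(A)

The energy average is taken in the linear domain: L_eq = 10·log₁₀[(Σ tᵢ·10^(Lᵢ/10))/T], T = 130 min.
Σ tᵢ·10^(Lᵢ/10) = 45·10^(83/10) + 40·10^(69/10) + 30·10^(64/10) + 15·10^(61/10) = 9.391e+09.
L_eq = 10·log₁₀(9.391e+09/130) = 78.59 dB(A).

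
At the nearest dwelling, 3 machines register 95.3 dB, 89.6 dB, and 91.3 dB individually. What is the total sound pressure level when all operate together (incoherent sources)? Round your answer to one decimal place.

97.5 dB

Incoherent sources combine by intensity addition: L_total = 10·log₁₀(Σ 10^(L_i/10)).
Σ 10^(L/10) = 10^(95.3/10) + 10^(89.6/10) + 10^(91.3/10) = 5.649e+09.
L_total = 10·log₁₀(5.649e+09) = 97.52 dB.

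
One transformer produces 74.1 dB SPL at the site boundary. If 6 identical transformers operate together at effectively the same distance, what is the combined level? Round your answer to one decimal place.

L_total = L₁ + 10·log₁₀ N for N identical incoherent sources.
L_total = 74.1 + 10·log₁₀(6) = 74.1 + 7.782 = 81.88 dB SPL.

81.9 dB SPL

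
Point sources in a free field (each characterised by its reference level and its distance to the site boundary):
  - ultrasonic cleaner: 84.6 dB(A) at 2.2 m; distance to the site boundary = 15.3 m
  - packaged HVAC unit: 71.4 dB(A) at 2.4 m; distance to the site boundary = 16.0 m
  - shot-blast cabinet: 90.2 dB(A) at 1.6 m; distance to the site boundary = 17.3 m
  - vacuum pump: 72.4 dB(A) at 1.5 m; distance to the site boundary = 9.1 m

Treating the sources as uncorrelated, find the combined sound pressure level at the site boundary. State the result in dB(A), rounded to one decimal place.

Propagate each source to the receiver with L = L_ref − 20·log₁₀(r/r_ref), then add intensities.
ultrasonic cleaner: 84.6 − 20·log₁₀(15.3/2.2) = 84.6 − 16.85 = 67.75 dB(A).
packaged HVAC unit: 71.4 − 20·log₁₀(16.0/2.4) = 71.4 − 16.48 = 54.92 dB(A).
shot-blast cabinet: 90.2 − 20·log₁₀(17.3/1.6) = 90.2 − 20.68 = 69.52 dB(A).
vacuum pump: 72.4 − 20·log₁₀(9.1/1.5) = 72.4 − 15.66 = 56.74 dB(A).
Σ 10^(L/10) = 1.570e+07 → L_total = 10·log₁₀(1.570e+07) = 71.96 dB(A).

72.0 dB(A)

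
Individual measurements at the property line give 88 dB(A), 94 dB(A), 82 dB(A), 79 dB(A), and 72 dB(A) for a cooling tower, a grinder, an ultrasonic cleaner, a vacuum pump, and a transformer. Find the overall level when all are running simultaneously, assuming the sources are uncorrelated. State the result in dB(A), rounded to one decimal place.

95.3 dB(A)

For uncorrelated sources the intensities add, so convert each level to linear form, sum, and take 10·log₁₀ of the total.
Σ 10^(L/10) = 10^(88/10) + 10^(94/10) + 10^(82/10) + 10^(79/10) + 10^(72/10) = 3.397e+09.
L_total = 10·log₁₀(3.397e+09) = 95.31 dB(A).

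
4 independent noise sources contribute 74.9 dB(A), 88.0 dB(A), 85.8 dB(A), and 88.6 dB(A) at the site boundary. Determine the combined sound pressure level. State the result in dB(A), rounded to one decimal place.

92.5 dB(A)

For uncorrelated sources the intensities add, so convert each level to linear form, sum, and take 10·log₁₀ of the total.
Σ 10^(L/10) = 10^(74.9/10) + 10^(88.0/10) + 10^(85.8/10) + 10^(88.6/10) = 1.766e+09.
L_total = 10·log₁₀(1.766e+09) = 92.47 dB(A).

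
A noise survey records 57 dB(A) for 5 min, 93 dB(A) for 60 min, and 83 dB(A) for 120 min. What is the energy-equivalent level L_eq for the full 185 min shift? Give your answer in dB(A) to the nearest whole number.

Weight each interval's intensity by its duration and average over T = 185 min:
Σ tᵢ·10^(Lᵢ/10) = 5·10^(57/10) + 60·10^(93/10) + 120·10^(83/10) = 1.437e+11.
L_eq = 10·log₁₀(1.437e+11/185) = 88.90 dB(A).

89 dB(A)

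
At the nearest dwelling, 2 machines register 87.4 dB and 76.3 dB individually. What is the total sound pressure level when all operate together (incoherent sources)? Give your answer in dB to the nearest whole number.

For uncorrelated sources the intensities add, so convert each level to linear form, sum, and take 10·log₁₀ of the total.
Σ 10^(L/10) = 10^(87.4/10) + 10^(76.3/10) = 5.922e+08.
L_total = 10·log₁₀(5.922e+08) = 87.72 dB.

88 dB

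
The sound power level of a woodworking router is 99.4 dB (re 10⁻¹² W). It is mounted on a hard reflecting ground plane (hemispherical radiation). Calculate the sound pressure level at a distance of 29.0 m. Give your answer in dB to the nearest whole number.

62 dB

The power spreads over a hemisphere of area 2π·r², so L_p = L_w − 10·log₁₀(2π·r²).
2π·r² = 5284 m², 10·log₁₀ of that is 37.230 dB.
L_p = 99.4 − 37.230 = 62.17 dB.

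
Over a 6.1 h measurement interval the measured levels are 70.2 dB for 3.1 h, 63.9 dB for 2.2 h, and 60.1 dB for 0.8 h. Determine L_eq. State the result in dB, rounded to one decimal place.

68.0 dB

The energy average is taken in the linear domain: L_eq = 10·log₁₀[(Σ tᵢ·10^(Lᵢ/10))/T], T = 6.1 h.
Σ tᵢ·10^(Lᵢ/10) = 3.1·10^(70.2/10) + 2.2·10^(63.9/10) + 0.8·10^(60.1/10) = 3.868e+07.
L_eq = 10·log₁₀(3.868e+07/6.1) = 68.02 dB.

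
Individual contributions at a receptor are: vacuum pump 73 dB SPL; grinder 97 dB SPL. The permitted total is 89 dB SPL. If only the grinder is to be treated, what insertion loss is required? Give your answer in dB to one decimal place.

Fixed contribution from the other source: Σ 10^(L/10) = 10^(73/10) = 1.995e+07 (73.00 dB SPL).
To meet 89 dB SPL overall, the treated grinder may contribute at most 10^(89/10) − 1.995e+07 = 7.744e+08, i.e. 88.89 dB SPL.
So the grinder must be reduced from 97 to 88.89 dB SPL: IL = 8.11 dB.

8.1 dB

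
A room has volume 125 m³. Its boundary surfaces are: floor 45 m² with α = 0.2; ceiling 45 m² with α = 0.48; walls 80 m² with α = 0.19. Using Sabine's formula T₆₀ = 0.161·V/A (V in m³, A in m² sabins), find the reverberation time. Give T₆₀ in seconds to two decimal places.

0.44 s

Summing Sᵢαᵢ: 45·0.2 + 45·0.48 + 80·0.19 = 45.80 m².
T₆₀ = 0.161 × 125 / 45.80 = 0.439 s.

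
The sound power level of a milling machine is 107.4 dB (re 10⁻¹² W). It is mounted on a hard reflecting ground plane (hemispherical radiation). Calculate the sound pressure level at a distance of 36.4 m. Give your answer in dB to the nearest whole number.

68 dB

The power spreads over a hemisphere of area 2π·r², so L_p = L_w − 10·log₁₀(2π·r²).
2π·r² = 8325 m², 10·log₁₀ of that is 39.204 dB.
L_p = 107.4 − 39.204 = 68.20 dB.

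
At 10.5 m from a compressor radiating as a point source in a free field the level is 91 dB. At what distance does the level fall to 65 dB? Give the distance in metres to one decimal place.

209.5 m

For a point source L₁ − L₂ = 20·log₁₀(r₂/r₁), so r₂ = r₁·10^((L₁−L₂)/20).
r₂ = 10.5·10^((91−65)/20) = 10.5·10^(26.0/20) = 209.50 m.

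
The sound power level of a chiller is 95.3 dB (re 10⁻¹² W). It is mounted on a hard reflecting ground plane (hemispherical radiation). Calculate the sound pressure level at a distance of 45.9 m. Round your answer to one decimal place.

54.1 dB

Free-field hemispherical radiation: L_p = L_w − 10·log₁₀(2π·r²), r = 45.9 m.
2π·r² = 1.324e+04 m², 10·log₁₀ of that is 41.218 dB.
L_p = 95.3 − 41.218 = 54.08 dB.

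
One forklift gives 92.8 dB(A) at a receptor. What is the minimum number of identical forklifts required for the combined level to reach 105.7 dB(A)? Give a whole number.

20

The shortfall is 105.7 − 92.8 = 12.9 dB, and N units add 10·log₁₀ N, so need 10·log₁₀ N ≥ 12.9.
N ≥ 10^(12.9/10) = 19.498, so N = 20.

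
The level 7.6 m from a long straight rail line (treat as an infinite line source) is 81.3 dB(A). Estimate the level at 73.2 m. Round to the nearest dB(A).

71 dB(A)

Line-source attenuation: ΔL = 10·log₁₀(r₂/r₁) = 10·log₁₀(73.2/7.6) = 9.837 dB.
L₂ = 81.3 − 10·log₁₀(73.2/7.6) = 81.3 − 9.837 = 71.46 dB(A).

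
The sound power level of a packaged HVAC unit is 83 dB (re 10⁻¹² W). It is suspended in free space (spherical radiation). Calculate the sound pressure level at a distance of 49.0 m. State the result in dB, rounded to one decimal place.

38.2 dB

Free-field spherical radiation: L_p = L_w − 10·log₁₀(4π·r²), r = 49.0 m.
4π·r² = 3.017e+04 m², 10·log₁₀ of that is 44.796 dB.
L_p = 83 − 44.796 = 38.20 dB.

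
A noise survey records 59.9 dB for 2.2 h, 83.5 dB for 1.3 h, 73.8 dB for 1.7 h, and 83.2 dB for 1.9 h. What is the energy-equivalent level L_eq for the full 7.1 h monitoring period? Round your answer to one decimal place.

The energy average is taken in the linear domain: L_eq = 10·log₁₀[(Σ tᵢ·10^(Lᵢ/10))/T], T = 7.1 h.
Σ tᵢ·10^(Lᵢ/10) = 2.2·10^(59.9/10) + 1.3·10^(83.5/10) + 1.7·10^(73.8/10) + 1.9·10^(83.2/10) = 7.309e+08.
L_eq = 10·log₁₀(7.309e+08/7.1) = 80.13 dB.

80.1 dB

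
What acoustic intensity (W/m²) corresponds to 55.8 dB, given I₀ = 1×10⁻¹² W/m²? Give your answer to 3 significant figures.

I = I₀·10^(L/10) = 10⁻¹² × 10^(55.8/10) = 10^(-6.420).

3.80e-07 W/m²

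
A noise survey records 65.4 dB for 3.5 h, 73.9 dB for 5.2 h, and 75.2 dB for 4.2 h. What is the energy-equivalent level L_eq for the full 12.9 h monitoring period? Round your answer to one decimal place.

73.3 dB

L_eq = 10·log₁₀[(1/T)·Σ tᵢ·10^(Lᵢ/10)] with T = 12.9 h.
Σ tᵢ·10^(Lᵢ/10) = 3.5·10^(65.4/10) + 5.2·10^(73.9/10) + 4.2·10^(75.2/10) = 2.789e+08.
L_eq = 10·log₁₀(2.789e+08/12.9) = 73.35 dB.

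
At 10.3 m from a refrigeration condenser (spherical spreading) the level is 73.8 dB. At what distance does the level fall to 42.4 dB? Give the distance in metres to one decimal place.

Point-source spreading drops the level by 20·log₁₀(r₂/r₁); inverting, r₂/r₁ = 10^(ΔL/20).
r₂ = 10.3·10^((73.8−42.4)/20) = 10.3·10^(31.4/20) = 382.68 m.

382.7 m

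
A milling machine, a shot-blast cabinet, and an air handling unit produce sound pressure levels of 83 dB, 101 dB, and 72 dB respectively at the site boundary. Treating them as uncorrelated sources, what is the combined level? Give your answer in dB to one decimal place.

Incoherent sources combine by intensity addition: L_total = 10·log₁₀(Σ 10^(L_i/10)).
Σ 10^(L/10) = 10^(83/10) + 10^(101/10) + 10^(72/10) = 1.280e+10.
L_total = 10·log₁₀(1.280e+10) = 101.07 dB.

101.1 dB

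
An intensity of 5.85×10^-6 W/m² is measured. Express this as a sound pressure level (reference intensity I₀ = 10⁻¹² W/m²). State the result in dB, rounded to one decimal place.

L = 10·log₁₀(I/I₀) = 10·log₁₀(5.85×10^-6/10⁻¹²) = 10·log₁₀(5.85×10^6).
L = 10·(0.7672 + 6) = 67.67 dB.

67.7 dB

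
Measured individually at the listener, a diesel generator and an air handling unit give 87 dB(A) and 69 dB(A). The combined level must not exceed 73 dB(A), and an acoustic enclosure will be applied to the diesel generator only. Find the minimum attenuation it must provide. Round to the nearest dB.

16 dB

The untreated sources together contribute 10^(69/10) = 7.943e+06, i.e. 69.00 dB(A).
To meet 73 dB(A) overall, the treated diesel generator may contribute at most 10^(73/10) − 7.943e+06 = 1.201e+07, i.e. 70.80 dB(A).
So the diesel generator must be reduced from 87 to 70.80 dB(A): IL = 16.20 dB.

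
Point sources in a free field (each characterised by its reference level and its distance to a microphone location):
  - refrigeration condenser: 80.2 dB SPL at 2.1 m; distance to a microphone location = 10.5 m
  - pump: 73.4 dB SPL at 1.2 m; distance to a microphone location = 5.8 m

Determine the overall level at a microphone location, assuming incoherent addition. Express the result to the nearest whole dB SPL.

67 dB SPL

First find each source's level at the receiver (point-source: −20·log₁₀(r/r_ref)), then combine on an intensity basis.
refrigeration condenser: 80.2 − 20·log₁₀(10.5/2.1) = 80.2 − 13.98 = 66.22 dB SPL.
pump: 73.4 − 20·log₁₀(5.8/1.2) = 73.4 − 13.68 = 59.72 dB SPL.
Σ 10^(L/10) = 5.125e+06 → L_total = 10·log₁₀(5.125e+06) = 67.10 dB SPL.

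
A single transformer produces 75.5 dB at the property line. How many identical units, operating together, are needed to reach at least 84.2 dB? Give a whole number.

N identical sources give L₁ + 10·log₁₀ N, so require 10·log₁₀ N ≥ 84.2 − 75.5 = 8.7 dB.
N ≥ 10^(8.7/10) = 7.413, so N = 8.

8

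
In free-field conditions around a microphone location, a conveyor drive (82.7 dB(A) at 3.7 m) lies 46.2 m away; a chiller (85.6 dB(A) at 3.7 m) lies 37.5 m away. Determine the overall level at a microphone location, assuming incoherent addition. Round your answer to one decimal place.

Propagate each source to the receiver with L = L_ref − 20·log₁₀(r/r_ref), then add intensities.
conveyor drive: 82.7 − 20·log₁₀(46.2/3.7) = 82.7 − 21.93 = 60.77 dB(A).
chiller: 85.6 − 20·log₁₀(37.5/3.7) = 85.6 − 20.12 = 65.48 dB(A).
Σ 10^(L/10) = 4.729e+06 → L_total = 10·log₁₀(4.729e+06) = 66.75 dB(A).

66.7 dB(A)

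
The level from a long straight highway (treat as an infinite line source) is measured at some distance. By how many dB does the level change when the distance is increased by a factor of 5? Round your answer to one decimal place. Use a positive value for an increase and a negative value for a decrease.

-7.0 dB

A line source loses 3 dB per doubling of distance; generally ΔL = −10·log₁₀(r₂/r₁).
ΔL = −10·log₁₀(5) = -6.99 dB.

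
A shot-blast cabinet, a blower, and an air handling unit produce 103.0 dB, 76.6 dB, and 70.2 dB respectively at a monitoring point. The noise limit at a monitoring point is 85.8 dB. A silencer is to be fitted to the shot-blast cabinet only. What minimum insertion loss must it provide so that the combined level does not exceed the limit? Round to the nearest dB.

18 dB

Fixed contribution from the other sources: Σ 10^(L/10) = 10^(76.6/10) + 10^(70.2/10) = 5.618e+07 (77.50 dB).
To meet 85.8 dB overall, the treated shot-blast cabinet may contribute at most 10^(85.8/10) − 5.618e+07 = 3.240e+08, i.e. 85.11 dB.
So the shot-blast cabinet must be reduced from 103.0 to 85.11 dB: IL = 17.89 dB.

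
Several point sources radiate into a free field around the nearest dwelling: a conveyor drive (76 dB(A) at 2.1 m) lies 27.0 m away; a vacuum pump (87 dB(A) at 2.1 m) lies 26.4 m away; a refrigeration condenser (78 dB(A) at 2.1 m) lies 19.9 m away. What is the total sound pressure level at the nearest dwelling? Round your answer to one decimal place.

Propagate each source to the receiver with L = L_ref − 20·log₁₀(r/r_ref), then add intensities.
conveyor drive: 76 − 20·log₁₀(27.0/2.1) = 76 − 22.18 = 53.82 dB(A).
vacuum pump: 87 − 20·log₁₀(26.4/2.1) = 87 − 21.99 = 65.01 dB(A).
refrigeration condenser: 78 − 20·log₁₀(19.9/2.1) = 78 − 19.53 = 58.47 dB(A).
Σ 10^(L/10) = 4.115e+06 → L_total = 10·log₁₀(4.115e+06) = 66.14 dB(A).

66.1 dB(A)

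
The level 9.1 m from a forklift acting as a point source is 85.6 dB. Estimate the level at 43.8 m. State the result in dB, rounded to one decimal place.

For a point source, L₂ = L₁ − 20·log₁₀(r₂/r₁).
L₂ = 85.6 − 20·log₁₀(43.8/9.1) = 85.6 − 13.649 = 71.95 dB.

72.0 dB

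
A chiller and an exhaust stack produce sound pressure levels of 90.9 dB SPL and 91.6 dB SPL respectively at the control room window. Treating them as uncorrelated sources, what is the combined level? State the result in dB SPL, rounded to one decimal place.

For uncorrelated sources the intensities add, so convert each level to linear form, sum, and take 10·log₁₀ of the total.
Σ 10^(L/10) = 10^(90.9/10) + 10^(91.6/10) = 2.676e+09.
L_total = 10·log₁₀(2.676e+09) = 94.27 dB SPL.

94.3 dB SPL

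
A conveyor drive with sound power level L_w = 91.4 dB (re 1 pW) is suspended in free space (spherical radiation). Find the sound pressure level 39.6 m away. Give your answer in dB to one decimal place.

The power spreads over a sphere of area 4π·r², so L_p = L_w − 10·log₁₀(4π·r²).
4π·r² = 1.971e+04 m², 10·log₁₀ of that is 42.946 dB.
L_p = 91.4 − 42.946 = 48.45 dB.

48.5 dB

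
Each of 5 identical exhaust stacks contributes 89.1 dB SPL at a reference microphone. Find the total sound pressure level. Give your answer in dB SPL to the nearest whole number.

96 dB SPL

L_total = L₁ + 10·log₁₀ N for N identical incoherent sources.
L_total = 89.1 + 10·log₁₀(5) = 89.1 + 6.990 = 96.09 dB SPL.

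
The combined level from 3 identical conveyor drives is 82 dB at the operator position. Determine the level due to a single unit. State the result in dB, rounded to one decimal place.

3 equal contributions raise the level by 10·log₁₀ 3 = 4.771 dB, so each unit alone gives 82 − 4.771.

77.2 dB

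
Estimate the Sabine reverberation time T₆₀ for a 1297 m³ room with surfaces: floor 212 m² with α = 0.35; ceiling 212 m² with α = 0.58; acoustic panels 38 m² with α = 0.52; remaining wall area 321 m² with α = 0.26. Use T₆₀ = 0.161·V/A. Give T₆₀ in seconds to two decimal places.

0.70 s

Summing Sᵢαᵢ: 212·0.35 + 212·0.58 + 38·0.52 + 321·0.26 = 300.38 m².
T₆₀ = 0.161 × 1297 / 300.38 = 0.695 s.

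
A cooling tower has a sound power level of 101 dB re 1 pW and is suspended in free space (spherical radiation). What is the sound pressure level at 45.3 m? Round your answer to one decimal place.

Free-field spherical radiation: L_p = L_w − 10·log₁₀(4π·r²), r = 45.3 m.
4π·r² = 2.579e+04 m², 10·log₁₀ of that is 44.114 dB.
L_p = 101 − 44.114 = 56.89 dB.

56.9 dB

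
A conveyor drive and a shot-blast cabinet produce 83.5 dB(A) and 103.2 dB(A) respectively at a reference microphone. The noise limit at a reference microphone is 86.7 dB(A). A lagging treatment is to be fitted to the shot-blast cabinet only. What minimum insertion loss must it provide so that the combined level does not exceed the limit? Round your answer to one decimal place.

Fixed contribution from the other source: Σ 10^(L/10) = 10^(83.5/10) = 2.239e+08 (83.50 dB(A)).
The limit corresponds to 10^(86.7/10) = 4.677e+08; subtracting the fixed part leaves 2.439e+08 for the shot-blast cabinet, i.e. 83.87 dB(A).
So the shot-blast cabinet must be reduced from 103.2 to 83.87 dB(A): IL = 19.33 dB.

19.3 dB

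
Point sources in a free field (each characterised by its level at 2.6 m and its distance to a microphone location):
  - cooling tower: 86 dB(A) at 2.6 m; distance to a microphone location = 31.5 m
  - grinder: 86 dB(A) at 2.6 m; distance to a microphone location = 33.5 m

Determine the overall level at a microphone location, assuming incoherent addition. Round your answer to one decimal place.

67.1 dB(A)

Propagate each source to the receiver with L = L_ref − 20·log₁₀(r/r_ref), then add intensities.
cooling tower: 86 − 20·log₁₀(31.5/2.6) = 86 − 21.67 = 64.33 dB(A).
grinder: 86 − 20·log₁₀(33.5/2.6) = 86 − 22.20 = 63.80 dB(A).
Σ 10^(L/10) = 5.110e+06 → L_total = 10·log₁₀(5.110e+06) = 67.08 dB(A).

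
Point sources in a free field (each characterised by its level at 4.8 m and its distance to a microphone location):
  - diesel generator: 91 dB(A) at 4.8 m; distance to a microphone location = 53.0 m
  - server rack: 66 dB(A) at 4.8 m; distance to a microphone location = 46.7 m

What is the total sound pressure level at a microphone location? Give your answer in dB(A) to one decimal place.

First find each source's level at the receiver (point-source: −20·log₁₀(r/r_ref)), then combine on an intensity basis.
diesel generator: 91 − 20·log₁₀(53.0/4.8) = 91 − 20.86 = 70.14 dB(A).
server rack: 66 − 20·log₁₀(46.7/4.8) = 66 − 19.76 = 46.24 dB(A).
Σ 10^(L/10) = 1.037e+07 → L_total = 10·log₁₀(1.037e+07) = 70.16 dB(A).

70.2 dB(A)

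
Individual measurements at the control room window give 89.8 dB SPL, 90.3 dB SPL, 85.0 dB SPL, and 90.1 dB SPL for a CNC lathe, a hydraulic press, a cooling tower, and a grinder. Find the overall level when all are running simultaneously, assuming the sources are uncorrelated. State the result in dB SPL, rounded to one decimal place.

95.3 dB SPL

For uncorrelated sources the intensities add, so convert each level to linear form, sum, and take 10·log₁₀ of the total.
Σ 10^(L/10) = 10^(89.8/10) + 10^(90.3/10) + 10^(85.0/10) + 10^(90.1/10) = 3.366e+09.
L_total = 10·log₁₀(3.366e+09) = 95.27 dB SPL.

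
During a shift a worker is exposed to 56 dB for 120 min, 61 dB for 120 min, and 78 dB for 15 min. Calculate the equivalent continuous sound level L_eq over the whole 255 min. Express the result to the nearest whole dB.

Weight each interval's intensity by its duration and average over T = 255 min:
Σ tᵢ·10^(Lᵢ/10) = 120·10^(56/10) + 120·10^(61/10) + 15·10^(78/10) = 1.145e+09.
L_eq = 10·log₁₀(1.145e+09/255) = 66.52 dB.

67 dB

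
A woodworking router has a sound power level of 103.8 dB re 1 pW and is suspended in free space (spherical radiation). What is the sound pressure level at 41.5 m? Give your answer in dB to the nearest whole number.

60 dB

L_p = L_w − 10·log₁₀(4π·r²) with r = 41.5 m.
4π·r² = 2.164e+04 m², 10·log₁₀ of that is 43.353 dB.
L_p = 103.8 − 43.353 = 60.45 dB.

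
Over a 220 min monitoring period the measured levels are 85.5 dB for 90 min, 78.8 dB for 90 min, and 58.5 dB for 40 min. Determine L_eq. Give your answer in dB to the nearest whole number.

The energy average is taken in the linear domain: L_eq = 10·log₁₀[(Σ tᵢ·10^(Lᵢ/10))/T], T = 220 min.
Σ tᵢ·10^(Lᵢ/10) = 90·10^(85.5/10) + 90·10^(78.8/10) + 40·10^(58.5/10) = 3.879e+10.
L_eq = 10·log₁₀(3.879e+10/220) = 82.46 dB.

82 dB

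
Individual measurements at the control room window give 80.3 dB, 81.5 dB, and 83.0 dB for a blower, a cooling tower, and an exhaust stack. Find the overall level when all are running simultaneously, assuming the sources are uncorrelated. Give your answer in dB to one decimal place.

86.5 dB

For uncorrelated sources the intensities add, so convert each level to linear form, sum, and take 10·log₁₀ of the total.
Σ 10^(L/10) = 10^(80.3/10) + 10^(81.5/10) + 10^(83.0/10) = 4.479e+08.
L_total = 10·log₁₀(4.479e+08) = 86.51 dB.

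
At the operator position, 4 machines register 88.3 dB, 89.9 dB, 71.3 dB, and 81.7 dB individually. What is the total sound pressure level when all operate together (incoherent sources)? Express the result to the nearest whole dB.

93 dB

Incoherent sources combine by intensity addition: L_total = 10·log₁₀(Σ 10^(L_i/10)).
Σ 10^(L/10) = 10^(88.3/10) + 10^(89.9/10) + 10^(71.3/10) + 10^(81.7/10) = 1.815e+09.
L_total = 10·log₁₀(1.815e+09) = 92.59 dB.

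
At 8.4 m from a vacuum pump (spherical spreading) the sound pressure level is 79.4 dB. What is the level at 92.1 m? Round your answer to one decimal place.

For a point source, L₂ = L₁ − 20·log₁₀(r₂/r₁).
L₂ = 79.4 − 20·log₁₀(92.1/8.4) = 79.4 − 20.800 = 58.60 dB.

58.6 dB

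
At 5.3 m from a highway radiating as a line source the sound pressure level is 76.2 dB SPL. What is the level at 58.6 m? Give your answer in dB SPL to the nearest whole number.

Line-source attenuation: ΔL = 10·log₁₀(r₂/r₁) = 10·log₁₀(58.6/5.3) = 10.436 dB.
L₂ = 76.2 − 10·log₁₀(58.6/5.3) = 76.2 − 10.436 = 65.76 dB SPL.

66 dB SPL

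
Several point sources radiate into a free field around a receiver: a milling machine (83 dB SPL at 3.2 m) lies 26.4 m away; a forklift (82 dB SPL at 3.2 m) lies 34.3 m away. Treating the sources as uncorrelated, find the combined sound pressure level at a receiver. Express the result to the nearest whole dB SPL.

Propagate each source to the receiver with L = L_ref − 20·log₁₀(r/r_ref), then add intensities.
milling machine: 83 − 20·log₁₀(26.4/3.2) = 83 − 18.33 = 64.67 dB SPL.
forklift: 82 − 20·log₁₀(34.3/3.2) = 82 − 20.60 = 61.40 dB SPL.
Σ 10^(L/10) = 4.311e+06 → L_total = 10·log₁₀(4.311e+06) = 66.35 dB SPL.

66 dB SPL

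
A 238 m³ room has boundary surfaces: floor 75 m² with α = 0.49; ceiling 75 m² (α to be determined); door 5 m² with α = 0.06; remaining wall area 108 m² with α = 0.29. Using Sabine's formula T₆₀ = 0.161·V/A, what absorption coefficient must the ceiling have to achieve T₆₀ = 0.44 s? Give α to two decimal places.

0.25

From T₆₀ = 0.161·V/A, the target T₆₀ = 0.44 s needs A = 0.161·238/0.44 = 87.09 m².
Absorption from the other surfaces = 75·0.49 + 5·0.06 + 108·0.29 = 68.37 m², so the ceiling must supply 18.72 m² over 75 m².
α = 18.72/75 = 0.250.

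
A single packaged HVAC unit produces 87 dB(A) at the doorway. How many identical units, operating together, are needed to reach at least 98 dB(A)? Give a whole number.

13

The shortfall is 98 − 87 = 11.0 dB, and N units add 10·log₁₀ N, so need 10·log₁₀ N ≥ 11.0.
N ≥ 10^(11.0/10) = 12.589, so N = 13.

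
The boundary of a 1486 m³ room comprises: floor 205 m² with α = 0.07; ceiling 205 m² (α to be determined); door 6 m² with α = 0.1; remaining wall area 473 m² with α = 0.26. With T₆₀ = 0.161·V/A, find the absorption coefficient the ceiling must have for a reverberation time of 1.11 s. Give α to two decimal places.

0.38

A = 0.161·V/T₆₀ = 0.161·1486/1.11 = 215.54 m² sabins.
Absorption from the other surfaces = 205·0.07 + 6·0.1 + 473·0.26 = 137.93 m², so the ceiling must supply 77.61 m² over 205 m².
α = 77.61/205 = 0.379.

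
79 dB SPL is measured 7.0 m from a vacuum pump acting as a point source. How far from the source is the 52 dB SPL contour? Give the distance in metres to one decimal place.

For a point source L₁ − L₂ = 20·log₁₀(r₂/r₁), so r₂ = r₁·10^((L₁−L₂)/20).
r₂ = 7.0·10^((79−52)/20) = 7.0·10^(27.0/20) = 156.71 m.

156.7 m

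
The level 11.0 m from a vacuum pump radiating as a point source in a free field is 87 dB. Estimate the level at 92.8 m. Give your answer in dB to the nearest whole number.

68 dB

Point-source attenuation: ΔL = 20·log₁₀(r₂/r₁) = 20·log₁₀(92.8/11.0) = 18.523 dB.
L₂ = 87 − 20·log₁₀(92.8/11.0) = 87 − 18.523 = 68.48 dB.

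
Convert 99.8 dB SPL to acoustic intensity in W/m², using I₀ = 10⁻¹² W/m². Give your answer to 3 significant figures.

I = I₀·10^(L/10) = 10⁻¹² × 10^(99.8/10) = 10^(-2.020).

0.00955 W/m²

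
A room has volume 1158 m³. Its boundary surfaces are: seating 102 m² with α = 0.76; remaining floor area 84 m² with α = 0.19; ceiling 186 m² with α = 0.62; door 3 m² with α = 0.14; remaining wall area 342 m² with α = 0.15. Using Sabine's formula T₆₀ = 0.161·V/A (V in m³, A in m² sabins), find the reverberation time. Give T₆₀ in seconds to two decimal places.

Total absorption A = 102·0.76 + 84·0.19 + 186·0.62 + 3·0.14 + 342·0.15 = 260.52 m² sabins.
T₆₀ = 0.161·V/A = 0.161·1158/260.52 = 0.716 s.

0.72 s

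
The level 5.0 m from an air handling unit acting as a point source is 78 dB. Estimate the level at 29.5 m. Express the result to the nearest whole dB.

For a point source, L₂ = L₁ − 20·log₁₀(r₂/r₁).
L₂ = 78 − 20·log₁₀(29.5/5.0) = 78 − 15.417 = 62.58 dB.

63 dB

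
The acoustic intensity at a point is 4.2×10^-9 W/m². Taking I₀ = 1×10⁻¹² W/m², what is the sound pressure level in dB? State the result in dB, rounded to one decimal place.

36.2 dB

I/I₀ = 4.2×10^-9/10⁻¹² = 4.2×10^3, and L = 10·log₁₀(I/I₀).
L = 10·(0.6232 + 3) = 36.23 dB.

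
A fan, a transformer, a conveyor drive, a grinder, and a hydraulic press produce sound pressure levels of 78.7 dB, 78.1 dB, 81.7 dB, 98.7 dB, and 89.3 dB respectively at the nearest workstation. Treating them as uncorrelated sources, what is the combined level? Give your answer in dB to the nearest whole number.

Incoherent sources combine by intensity addition: L_total = 10·log₁₀(Σ 10^(L_i/10)).
Σ 10^(L/10) = 10^(78.7/10) + 10^(78.1/10) + 10^(81.7/10) + 10^(98.7/10) + 10^(89.3/10) = 8.551e+09.
L_total = 10·log₁₀(8.551e+09) = 99.32 dB.

99 dB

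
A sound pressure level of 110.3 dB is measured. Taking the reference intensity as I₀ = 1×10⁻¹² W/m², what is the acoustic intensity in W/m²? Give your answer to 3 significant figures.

I/I₀ = 10^(110.3/10) = 1.072e+11, so I = 1.072e+11 × 10⁻¹² W/m².

0.107 W/m²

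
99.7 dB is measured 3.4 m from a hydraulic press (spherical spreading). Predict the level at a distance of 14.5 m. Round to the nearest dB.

For a point source, L₂ = L₁ − 20·log₁₀(r₂/r₁).
L₂ = 99.7 − 20·log₁₀(14.5/3.4) = 99.7 − 12.598 = 87.10 dB.

87 dB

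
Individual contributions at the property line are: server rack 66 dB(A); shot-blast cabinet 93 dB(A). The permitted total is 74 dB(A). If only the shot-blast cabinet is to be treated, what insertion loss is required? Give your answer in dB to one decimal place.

Fixed contribution from the other source: Σ 10^(L/10) = 10^(66/10) = 3.981e+06 (66.00 dB(A)).
To meet 74 dB(A) overall, the treated shot-blast cabinet may contribute at most 10^(74/10) − 3.981e+06 = 2.114e+07, i.e. 73.25 dB(A).
Required insertion loss = 93 − 73.25 = 19.75 dB.

19.7 dB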